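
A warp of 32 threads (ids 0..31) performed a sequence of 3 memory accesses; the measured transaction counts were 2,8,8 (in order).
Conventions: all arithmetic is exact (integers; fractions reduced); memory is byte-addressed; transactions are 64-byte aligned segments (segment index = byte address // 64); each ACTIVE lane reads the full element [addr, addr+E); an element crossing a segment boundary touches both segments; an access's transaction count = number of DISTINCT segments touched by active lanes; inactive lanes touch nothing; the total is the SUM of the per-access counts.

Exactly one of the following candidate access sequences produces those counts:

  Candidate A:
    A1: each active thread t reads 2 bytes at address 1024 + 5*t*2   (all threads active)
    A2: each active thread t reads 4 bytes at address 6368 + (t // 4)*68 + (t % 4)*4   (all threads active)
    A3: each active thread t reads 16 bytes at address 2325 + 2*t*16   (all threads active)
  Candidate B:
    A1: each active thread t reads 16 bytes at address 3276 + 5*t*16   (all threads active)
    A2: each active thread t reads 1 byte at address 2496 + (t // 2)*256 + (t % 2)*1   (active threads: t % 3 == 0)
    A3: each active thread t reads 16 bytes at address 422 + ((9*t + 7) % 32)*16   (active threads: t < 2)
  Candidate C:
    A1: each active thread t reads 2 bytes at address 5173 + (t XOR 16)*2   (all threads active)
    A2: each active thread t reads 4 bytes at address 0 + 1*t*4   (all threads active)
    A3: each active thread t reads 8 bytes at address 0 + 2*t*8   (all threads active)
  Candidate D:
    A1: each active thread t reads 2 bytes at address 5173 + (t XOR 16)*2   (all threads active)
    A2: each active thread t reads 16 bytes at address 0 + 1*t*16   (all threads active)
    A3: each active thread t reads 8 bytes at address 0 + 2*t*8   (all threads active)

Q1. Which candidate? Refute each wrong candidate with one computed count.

A: A1 gives 5 transactions, not 2
B: A1 gives 40 transactions, not 2
C: A2 gives 2 transactions, not 8
D: all counts match (2,8,8)

Answer: D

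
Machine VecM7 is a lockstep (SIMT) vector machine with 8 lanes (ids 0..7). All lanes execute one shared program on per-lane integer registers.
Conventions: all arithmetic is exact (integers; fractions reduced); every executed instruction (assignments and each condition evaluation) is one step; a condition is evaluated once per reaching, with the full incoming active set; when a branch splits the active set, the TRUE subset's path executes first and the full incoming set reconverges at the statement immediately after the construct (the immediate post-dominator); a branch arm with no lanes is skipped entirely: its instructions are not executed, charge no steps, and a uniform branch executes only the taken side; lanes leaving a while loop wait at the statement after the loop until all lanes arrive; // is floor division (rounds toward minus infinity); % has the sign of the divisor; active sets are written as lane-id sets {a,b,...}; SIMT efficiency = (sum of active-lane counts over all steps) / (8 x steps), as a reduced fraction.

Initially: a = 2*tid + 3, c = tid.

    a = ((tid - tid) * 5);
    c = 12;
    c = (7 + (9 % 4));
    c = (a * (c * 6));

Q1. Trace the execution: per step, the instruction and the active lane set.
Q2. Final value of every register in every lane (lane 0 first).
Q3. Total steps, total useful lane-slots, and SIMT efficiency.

step 0: a <- ((tid - tid) * 5)       {0,1,2,3,4,5,6,7}
step 1: c <- 12                      {0,1,2,3,4,5,6,7}
step 2: c <- (7 + (9 % 4))           {0,1,2,3,4,5,6,7}
step 3: c <- (a * (c * 6))           {0,1,2,3,4,5,6,7}

Answer: 4 steps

a: 0,0,0,0,0,0,0,0
c: 0,0,0,0,0,0,0,0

steps = 4; useful = 32; efficiency = 32/32 = 1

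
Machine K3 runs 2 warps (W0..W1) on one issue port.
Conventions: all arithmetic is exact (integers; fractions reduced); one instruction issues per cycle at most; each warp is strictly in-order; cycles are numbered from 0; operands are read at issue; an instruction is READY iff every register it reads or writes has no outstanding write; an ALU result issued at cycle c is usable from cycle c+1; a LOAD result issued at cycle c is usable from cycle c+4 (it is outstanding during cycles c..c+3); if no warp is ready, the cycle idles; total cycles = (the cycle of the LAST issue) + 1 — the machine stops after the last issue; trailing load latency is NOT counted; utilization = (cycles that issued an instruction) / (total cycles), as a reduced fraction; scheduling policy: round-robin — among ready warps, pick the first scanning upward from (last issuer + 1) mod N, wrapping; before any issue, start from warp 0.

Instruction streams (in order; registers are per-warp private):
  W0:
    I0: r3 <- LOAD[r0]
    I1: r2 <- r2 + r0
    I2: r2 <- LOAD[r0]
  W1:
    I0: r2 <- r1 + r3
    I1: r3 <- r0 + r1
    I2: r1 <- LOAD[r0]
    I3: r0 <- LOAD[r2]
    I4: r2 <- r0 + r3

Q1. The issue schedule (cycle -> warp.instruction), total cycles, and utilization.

cycle 0: W0.I0
cycle 1: W1.I0
cycle 2: W0.I1
cycle 3: W1.I1
cycle 4: W0.I2
cycle 5: W1.I2
cycle 6: W1.I3
cycle 7: idle
cycle 8: idle
cycle 9: idle
cycle 10: W1.I4

Answer: 11 cycles, utilization 8/11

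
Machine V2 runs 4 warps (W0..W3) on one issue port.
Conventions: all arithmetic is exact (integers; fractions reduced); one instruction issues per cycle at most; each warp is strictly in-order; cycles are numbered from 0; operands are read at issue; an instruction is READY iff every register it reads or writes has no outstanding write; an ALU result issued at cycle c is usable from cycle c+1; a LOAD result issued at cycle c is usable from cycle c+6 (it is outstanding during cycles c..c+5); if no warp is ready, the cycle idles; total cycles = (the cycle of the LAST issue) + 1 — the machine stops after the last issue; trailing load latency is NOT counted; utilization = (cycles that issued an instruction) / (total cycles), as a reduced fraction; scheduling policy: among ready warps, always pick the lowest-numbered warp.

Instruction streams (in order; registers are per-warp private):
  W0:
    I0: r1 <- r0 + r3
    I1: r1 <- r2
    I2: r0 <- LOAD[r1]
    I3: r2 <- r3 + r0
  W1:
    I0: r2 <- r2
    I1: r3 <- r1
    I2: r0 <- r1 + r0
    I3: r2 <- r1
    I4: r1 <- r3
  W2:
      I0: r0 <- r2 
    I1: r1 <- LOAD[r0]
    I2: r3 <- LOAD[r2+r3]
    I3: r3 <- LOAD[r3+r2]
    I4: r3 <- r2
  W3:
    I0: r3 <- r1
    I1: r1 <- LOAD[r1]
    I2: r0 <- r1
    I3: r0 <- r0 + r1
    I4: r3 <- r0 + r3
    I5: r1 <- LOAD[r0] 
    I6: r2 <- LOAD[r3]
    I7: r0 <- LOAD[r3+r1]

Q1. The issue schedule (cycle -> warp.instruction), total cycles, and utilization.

cycle 0: W0.I0
cycle 1: W0.I1
cycle 2: W0.I2
cycle 3: W1.I0
cycle 4: W1.I1
cycle 5: W1.I2
cycle 6: W1.I3
cycle 7: W1.I4
cycle 8: W0.I3
cycle 9: W2.I0
cycle 10: W2.I1
cycle 11: W2.I2
cycle 12: W3.I0
cycle 13: W3.I1
cycle 14: idle
cycle 15: idle
cycle 16: idle
cycle 17: W2.I3
cycle 18: idle
cycle 19: W3.I2
cycle 20: W3.I3
cycle 21: W3.I4
cycle 22: W3.I5
cycle 23: W2.I4
cycle 24: W3.I6
cycle 25: idle
cycle 26: idle
cycle 27: idle
cycle 28: W3.I7

Answer: 29 cycles, utilization 22/29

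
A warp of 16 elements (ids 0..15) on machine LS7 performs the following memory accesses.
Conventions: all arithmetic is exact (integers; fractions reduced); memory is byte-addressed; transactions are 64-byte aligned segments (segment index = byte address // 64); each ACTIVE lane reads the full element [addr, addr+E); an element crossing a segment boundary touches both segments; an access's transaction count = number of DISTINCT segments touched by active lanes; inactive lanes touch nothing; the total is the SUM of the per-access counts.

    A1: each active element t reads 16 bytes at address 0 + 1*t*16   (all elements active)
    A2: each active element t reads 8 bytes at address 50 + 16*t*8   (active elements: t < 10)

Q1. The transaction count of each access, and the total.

A1: 4 transactions
A2: 10 transactions

Answer: 4,10; total 14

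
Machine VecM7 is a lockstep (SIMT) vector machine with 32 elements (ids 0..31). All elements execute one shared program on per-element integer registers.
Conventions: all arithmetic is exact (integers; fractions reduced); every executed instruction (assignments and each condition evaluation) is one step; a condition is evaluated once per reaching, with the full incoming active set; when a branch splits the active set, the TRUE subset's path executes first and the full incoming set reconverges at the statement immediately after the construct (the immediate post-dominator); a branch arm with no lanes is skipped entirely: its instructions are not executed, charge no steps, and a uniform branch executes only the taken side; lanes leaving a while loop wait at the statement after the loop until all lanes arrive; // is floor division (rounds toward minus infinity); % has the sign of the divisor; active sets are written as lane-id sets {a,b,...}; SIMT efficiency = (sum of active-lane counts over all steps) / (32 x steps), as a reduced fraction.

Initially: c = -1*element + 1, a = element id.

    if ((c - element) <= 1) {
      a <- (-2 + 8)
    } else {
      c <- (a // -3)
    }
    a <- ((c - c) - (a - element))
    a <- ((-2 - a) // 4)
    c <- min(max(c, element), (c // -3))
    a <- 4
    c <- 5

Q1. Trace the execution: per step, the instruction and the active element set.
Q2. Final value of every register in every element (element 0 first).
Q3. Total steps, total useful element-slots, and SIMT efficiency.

step 0: eval ((c - element) <= 1)    {0,1,2,3,4,5,6,7,8,9,10,11,12,13,14,15,16,17,18,19,20,21,22,23,24,25,26,27,28,29,30,31}
step 1: a <- (-2 + 8)                {0,1,2,3,4,5,6,7,8,9,10,11,12,13,14,15,16,17,18,19,20,21,22,23,24,25,26,27,28,29,30,31}
step 2: a <- ((c - c) - (a - element)) {0,1,2,3,4,5,6,7,8,9,10,11,12,13,14,15,16,17,18,19,20,21,22,23,24,25,26,27,28,29,30,31}
step 3: a <- ((-2 - a) // 4)         {0,1,2,3,4,5,6,7,8,9,10,11,12,13,14,15,16,17,18,19,20,21,22,23,24,25,26,27,28,29,30,31}
step 4: c <- min(max(c, element), (c // -3)) {0,1,2,3,4,5,6,7,8,9,10,11,12,13,14,15,16,17,18,19,20,21,22,23,24,25,26,27,28,29,30,31}
step 5: a <- 4                       {0,1,2,3,4,5,6,7,8,9,10,11,12,13,14,15,16,17,18,19,20,21,22,23,24,25,26,27,28,29,30,31}
step 6: c <- 5                       {0,1,2,3,4,5,6,7,8,9,10,11,12,13,14,15,16,17,18,19,20,21,22,23,24,25,26,27,28,29,30,31}

Answer: 7 steps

c: 5,5,5,5,5,5,5,5,5,5,5,5,5,5,5,5,5,5,5,5,5,5,5,5,5,5,5,5,5,5,5,5
a: 4,4,4,4,4,4,4,4,4,4,4,4,4,4,4,4,4,4,4,4,4,4,4,4,4,4,4,4,4,4,4,4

steps = 7; useful = 224; efficiency = 224/224 = 1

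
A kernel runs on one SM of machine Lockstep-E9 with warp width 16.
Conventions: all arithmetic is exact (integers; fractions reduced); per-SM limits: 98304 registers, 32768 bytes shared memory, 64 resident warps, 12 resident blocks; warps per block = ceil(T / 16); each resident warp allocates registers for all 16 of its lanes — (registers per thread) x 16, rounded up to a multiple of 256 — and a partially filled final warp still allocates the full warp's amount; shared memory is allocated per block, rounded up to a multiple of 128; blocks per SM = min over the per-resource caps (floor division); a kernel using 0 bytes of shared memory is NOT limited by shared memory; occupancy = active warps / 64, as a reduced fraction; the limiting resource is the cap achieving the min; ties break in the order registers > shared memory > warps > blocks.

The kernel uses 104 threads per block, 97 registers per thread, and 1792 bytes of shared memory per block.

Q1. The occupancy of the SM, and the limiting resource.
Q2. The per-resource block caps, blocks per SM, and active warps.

Answer: occupancy 49/64, limited by registers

registers: 7 blocks
shared memory: 18 blocks
warps: 9 blocks
blocks: 12 blocks

Answer: 7 blocks, 49 active warps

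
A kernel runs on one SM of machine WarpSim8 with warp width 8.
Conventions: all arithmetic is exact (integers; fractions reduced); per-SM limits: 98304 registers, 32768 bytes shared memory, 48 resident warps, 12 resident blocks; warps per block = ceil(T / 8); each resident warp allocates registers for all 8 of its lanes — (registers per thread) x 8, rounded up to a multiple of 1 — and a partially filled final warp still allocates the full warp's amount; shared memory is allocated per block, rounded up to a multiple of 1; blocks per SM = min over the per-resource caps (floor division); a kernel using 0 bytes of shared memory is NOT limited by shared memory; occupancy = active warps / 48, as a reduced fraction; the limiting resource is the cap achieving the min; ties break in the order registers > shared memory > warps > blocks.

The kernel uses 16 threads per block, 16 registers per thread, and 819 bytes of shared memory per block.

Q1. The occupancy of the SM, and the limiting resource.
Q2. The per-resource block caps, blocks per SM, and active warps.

Answer: occupancy 1/2, limited by blocks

registers: 384 blocks
shared memory: 40 blocks
warps: 24 blocks
blocks: 12 blocks

Answer: 12 blocks, 24 active warps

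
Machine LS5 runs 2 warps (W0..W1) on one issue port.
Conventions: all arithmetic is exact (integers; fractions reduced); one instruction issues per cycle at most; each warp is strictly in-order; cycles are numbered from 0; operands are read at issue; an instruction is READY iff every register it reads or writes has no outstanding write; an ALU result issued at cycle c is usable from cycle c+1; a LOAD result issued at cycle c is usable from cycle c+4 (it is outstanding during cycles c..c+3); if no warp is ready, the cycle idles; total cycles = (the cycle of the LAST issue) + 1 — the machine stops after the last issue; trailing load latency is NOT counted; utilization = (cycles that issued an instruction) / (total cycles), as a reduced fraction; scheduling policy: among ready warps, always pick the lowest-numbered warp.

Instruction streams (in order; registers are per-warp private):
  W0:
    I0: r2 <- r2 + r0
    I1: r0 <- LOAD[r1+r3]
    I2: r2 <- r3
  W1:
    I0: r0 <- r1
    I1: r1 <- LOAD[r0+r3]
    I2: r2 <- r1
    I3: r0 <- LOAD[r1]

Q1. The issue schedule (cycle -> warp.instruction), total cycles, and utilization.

cycle 0: W0.I0
cycle 1: W0.I1
cycle 2: W0.I2
cycle 3: W1.I0
cycle 4: W1.I1
cycle 5: idle
cycle 6: idle
cycle 7: idle
cycle 8: W1.I2
cycle 9: W1.I3

Answer: 10 cycles, utilization 7/10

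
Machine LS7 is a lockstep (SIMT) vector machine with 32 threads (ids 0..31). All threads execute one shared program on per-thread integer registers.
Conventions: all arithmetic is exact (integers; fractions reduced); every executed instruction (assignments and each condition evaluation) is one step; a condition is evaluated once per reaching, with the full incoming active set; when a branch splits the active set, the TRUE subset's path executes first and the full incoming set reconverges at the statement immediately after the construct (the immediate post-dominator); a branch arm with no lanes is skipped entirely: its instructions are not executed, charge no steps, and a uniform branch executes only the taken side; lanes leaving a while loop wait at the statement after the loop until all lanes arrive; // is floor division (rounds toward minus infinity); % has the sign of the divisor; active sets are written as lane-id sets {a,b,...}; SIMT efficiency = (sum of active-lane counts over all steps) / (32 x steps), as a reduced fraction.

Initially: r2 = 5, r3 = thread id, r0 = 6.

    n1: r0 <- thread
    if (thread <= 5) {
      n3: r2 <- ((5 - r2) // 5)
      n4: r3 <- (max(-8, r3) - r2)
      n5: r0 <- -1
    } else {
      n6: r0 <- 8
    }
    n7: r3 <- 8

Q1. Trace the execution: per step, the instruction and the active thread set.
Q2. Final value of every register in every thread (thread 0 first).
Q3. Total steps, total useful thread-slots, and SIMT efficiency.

step 0: r0 <- thread                 {0,1,2,3,4,5,6,7,8,9,10,11,12,13,14,15,16,17,18,19,20,21,22,23,24,25,26,27,28,29,30,31}
step 1: eval (thread <= 5)           {0,1,2,3,4,5,6,7,8,9,10,11,12,13,14,15,16,17,18,19,20,21,22,23,24,25,26,27,28,29,30,31}
step 2: r2 <- ((5 - r2) // 5)        {0,1,2,3,4,5}
step 3: r3 <- (max(-8, r3) - r2)     {0,1,2,3,4,5}
step 4: r0 <- -1                     {0,1,2,3,4,5}
step 5: r0 <- 8                      {6,7,8,9,10,11,12,13,14,15,16,17,18,19,20,21,22,23,24,25,26,27,28,29,30,31}
step 6: r3 <- 8                      {0,1,2,3,4,5,6,7,8,9,10,11,12,13,14,15,16,17,18,19,20,21,22,23,24,25,26,27,28,29,30,31}

Answer: 7 steps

r2: 0,0,0,0,0,0,5,5,5,5,5,5,5,5,5,5,5,5,5,5,5,5,5,5,5,5,5,5,5,5,5,5
r3: 8,8,8,8,8,8,8,8,8,8,8,8,8,8,8,8,8,8,8,8,8,8,8,8,8,8,8,8,8,8,8,8
r0: -1,-1,-1,-1,-1,-1,8,8,8,8,8,8,8,8,8,8,8,8,8,8,8,8,8,8,8,8,8,8,8,8,8,8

steps = 7; useful = 140; efficiency = 140/224 = 5/8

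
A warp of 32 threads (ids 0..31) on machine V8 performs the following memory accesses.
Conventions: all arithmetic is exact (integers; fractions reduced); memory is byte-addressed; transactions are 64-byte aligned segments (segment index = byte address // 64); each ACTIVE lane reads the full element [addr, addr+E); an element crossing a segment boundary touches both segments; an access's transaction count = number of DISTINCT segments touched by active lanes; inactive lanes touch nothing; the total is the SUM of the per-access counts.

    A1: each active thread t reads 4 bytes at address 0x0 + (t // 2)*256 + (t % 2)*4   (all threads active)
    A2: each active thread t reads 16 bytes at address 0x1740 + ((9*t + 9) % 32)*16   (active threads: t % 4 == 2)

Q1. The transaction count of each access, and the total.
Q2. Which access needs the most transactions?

A1: 16 transactions
A2: 8 transactions

Answer: 16,8; total 24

Answer: A1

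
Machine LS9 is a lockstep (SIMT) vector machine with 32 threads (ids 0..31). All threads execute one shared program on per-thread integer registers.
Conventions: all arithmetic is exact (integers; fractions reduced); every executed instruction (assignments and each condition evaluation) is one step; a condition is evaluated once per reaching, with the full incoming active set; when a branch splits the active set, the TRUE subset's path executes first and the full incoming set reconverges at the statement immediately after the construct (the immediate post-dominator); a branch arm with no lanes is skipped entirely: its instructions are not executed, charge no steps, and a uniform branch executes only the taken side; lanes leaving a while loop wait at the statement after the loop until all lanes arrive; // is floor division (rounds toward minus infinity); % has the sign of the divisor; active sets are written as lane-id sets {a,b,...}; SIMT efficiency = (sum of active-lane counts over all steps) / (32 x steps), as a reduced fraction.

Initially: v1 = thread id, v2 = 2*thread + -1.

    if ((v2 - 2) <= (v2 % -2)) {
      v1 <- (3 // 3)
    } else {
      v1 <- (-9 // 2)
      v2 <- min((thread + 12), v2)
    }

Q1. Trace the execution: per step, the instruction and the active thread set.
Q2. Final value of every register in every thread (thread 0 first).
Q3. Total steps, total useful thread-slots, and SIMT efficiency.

step 0: eval ((v2 - 2) <= (v2 % -2)) {0,1,2,3,4,5,6,7,8,9,10,11,12,13,14,15,16,17,18,19,20,21,22,23,24,25,26,27,28,29,30,31}
step 1: v1 <- (3 // 3)               {0,1}
step 2: v1 <- (-9 // 2)              {2,3,4,5,6,7,8,9,10,11,12,13,14,15,16,17,18,19,20,21,22,23,24,25,26,27,28,29,30,31}
step 3: v2 <- min((thread + 12), v2) {2,3,4,5,6,7,8,9,10,11,12,13,14,15,16,17,18,19,20,21,22,23,24,25,26,27,28,29,30,31}

Answer: 4 steps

v1: 1,1,-5,-5,-5,-5,-5,-5,-5,-5,-5,-5,-5,-5,-5,-5,-5,-5,-5,-5,-5,-5,-5,-5,-5,-5,-5,-5,-5,-5,-5,-5
v2: -1,1,3,5,7,9,11,13,15,17,19,21,23,25,26,27,28,29,30,31,32,33,34,35,36,37,38,39,40,41,42,43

steps = 4; useful = 94; efficiency = 94/128 = 47/64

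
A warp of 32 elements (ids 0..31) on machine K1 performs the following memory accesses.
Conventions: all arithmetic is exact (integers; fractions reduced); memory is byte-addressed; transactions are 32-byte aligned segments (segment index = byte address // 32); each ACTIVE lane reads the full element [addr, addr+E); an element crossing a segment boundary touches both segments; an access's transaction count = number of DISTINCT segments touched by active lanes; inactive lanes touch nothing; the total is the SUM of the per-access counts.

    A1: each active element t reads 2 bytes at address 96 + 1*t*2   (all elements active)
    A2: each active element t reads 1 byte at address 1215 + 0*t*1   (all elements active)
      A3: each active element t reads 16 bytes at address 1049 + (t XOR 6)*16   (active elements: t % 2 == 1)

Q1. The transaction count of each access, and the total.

A1: 2 transactions
A2: 1 transaction
A3: 16 transactions

Answer: 2,1,16; total 19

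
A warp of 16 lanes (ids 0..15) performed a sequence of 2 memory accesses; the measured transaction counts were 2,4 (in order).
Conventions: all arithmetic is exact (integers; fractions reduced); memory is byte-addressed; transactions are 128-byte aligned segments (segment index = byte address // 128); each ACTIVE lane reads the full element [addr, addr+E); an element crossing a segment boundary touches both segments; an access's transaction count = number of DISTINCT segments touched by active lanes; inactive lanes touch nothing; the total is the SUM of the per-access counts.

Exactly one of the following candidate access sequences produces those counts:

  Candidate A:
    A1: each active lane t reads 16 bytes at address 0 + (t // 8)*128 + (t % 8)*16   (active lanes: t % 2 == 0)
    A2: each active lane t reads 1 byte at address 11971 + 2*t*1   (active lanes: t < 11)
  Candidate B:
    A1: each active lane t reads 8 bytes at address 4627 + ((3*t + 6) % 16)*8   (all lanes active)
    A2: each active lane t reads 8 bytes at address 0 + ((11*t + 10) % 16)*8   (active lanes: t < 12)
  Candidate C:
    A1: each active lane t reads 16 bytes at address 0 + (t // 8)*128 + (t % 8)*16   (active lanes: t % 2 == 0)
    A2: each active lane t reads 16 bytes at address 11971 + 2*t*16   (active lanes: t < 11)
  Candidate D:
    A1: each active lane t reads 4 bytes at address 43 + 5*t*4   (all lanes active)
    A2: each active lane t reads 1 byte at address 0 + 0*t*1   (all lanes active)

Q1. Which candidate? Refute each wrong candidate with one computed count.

A: A2 gives 1 transaction, not 4
B: A2 gives 1 transaction, not 4
D: A1 gives 3 transactions, not 2
C: all counts match (2,4)

Answer: C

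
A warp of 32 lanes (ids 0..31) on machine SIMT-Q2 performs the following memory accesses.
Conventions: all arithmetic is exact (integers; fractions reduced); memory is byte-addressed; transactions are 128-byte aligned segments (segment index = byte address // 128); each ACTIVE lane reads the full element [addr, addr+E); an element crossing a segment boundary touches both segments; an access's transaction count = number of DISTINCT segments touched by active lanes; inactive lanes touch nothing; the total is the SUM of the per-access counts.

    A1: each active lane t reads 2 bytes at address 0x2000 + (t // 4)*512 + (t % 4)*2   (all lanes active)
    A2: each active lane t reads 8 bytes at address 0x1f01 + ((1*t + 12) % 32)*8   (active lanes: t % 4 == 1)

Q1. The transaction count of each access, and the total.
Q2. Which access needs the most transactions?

A1: 8 transactions
A2: 2 transactions

Answer: 8,2; total 10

Answer: A1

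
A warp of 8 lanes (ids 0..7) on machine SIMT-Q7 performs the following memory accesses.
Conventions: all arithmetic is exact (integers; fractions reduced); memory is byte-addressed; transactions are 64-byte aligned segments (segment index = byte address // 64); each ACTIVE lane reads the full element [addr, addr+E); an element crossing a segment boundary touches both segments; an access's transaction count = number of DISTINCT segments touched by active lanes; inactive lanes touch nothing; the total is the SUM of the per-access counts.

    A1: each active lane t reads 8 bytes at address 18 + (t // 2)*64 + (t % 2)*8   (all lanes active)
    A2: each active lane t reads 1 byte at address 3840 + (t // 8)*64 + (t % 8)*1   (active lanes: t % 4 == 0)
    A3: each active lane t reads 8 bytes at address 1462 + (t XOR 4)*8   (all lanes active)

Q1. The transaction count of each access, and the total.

A1: 4 transactions
A2: 1 transaction
A3: 2 transactions

Answer: 4,1,2; total 7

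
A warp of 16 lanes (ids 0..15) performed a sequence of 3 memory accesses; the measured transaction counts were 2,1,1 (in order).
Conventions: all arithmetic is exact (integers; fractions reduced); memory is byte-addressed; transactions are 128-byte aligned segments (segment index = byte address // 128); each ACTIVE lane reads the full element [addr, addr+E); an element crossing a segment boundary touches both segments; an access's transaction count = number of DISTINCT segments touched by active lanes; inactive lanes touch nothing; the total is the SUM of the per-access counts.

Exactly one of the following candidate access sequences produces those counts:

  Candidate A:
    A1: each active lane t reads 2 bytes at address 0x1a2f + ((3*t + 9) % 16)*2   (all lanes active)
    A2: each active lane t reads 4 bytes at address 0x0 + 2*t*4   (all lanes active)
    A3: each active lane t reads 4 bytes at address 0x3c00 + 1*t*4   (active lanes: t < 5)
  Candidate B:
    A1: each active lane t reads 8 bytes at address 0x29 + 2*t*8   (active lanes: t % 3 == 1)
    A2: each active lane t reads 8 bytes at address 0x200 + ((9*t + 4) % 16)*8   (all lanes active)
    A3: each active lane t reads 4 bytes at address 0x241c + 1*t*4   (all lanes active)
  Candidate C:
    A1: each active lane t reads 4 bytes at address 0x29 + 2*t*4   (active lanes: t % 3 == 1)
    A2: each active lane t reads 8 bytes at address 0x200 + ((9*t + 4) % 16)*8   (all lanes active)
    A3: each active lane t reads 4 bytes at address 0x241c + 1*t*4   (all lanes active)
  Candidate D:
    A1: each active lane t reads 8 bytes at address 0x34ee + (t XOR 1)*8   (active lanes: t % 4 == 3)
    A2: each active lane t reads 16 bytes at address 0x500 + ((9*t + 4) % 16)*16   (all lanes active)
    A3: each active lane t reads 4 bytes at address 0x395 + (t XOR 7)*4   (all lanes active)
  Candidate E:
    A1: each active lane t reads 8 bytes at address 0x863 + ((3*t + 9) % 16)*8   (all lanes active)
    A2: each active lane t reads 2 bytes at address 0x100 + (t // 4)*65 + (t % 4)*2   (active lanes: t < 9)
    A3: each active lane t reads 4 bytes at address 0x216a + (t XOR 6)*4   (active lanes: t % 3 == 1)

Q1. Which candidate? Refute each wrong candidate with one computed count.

A: A1 gives 1 transaction, not 2
B: A1 gives 3 transactions, not 2
D: A2 gives 2 transactions, not 1
E: A2 gives 2 transactions, not 1
C: all counts match (2,1,1)

Answer: C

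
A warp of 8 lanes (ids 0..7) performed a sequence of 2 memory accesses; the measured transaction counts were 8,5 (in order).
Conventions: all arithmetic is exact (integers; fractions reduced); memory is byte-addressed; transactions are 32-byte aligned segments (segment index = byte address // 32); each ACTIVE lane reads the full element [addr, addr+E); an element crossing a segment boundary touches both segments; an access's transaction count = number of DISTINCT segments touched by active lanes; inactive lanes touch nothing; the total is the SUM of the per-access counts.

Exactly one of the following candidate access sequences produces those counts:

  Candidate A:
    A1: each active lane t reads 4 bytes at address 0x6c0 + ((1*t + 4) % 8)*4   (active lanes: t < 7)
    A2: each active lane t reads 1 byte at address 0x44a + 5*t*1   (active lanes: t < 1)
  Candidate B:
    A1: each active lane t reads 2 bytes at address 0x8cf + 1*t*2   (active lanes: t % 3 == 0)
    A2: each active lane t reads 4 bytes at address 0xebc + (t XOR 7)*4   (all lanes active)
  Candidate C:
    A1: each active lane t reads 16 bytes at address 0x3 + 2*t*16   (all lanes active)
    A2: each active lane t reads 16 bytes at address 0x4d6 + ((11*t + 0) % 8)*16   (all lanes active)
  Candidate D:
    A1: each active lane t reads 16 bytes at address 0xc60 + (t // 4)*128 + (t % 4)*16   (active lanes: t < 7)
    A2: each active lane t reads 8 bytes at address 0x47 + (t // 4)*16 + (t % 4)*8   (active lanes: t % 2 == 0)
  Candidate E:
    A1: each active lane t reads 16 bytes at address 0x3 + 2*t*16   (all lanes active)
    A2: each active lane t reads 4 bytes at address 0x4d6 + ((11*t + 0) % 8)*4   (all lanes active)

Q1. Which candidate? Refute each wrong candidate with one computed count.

A: A1 gives 1 transaction, not 8
B: A1 gives 1 transaction, not 8
D: A1 gives 4 transactions, not 8
E: A2 gives 2 transactions, not 5
C: all counts match (8,5)

Answer: C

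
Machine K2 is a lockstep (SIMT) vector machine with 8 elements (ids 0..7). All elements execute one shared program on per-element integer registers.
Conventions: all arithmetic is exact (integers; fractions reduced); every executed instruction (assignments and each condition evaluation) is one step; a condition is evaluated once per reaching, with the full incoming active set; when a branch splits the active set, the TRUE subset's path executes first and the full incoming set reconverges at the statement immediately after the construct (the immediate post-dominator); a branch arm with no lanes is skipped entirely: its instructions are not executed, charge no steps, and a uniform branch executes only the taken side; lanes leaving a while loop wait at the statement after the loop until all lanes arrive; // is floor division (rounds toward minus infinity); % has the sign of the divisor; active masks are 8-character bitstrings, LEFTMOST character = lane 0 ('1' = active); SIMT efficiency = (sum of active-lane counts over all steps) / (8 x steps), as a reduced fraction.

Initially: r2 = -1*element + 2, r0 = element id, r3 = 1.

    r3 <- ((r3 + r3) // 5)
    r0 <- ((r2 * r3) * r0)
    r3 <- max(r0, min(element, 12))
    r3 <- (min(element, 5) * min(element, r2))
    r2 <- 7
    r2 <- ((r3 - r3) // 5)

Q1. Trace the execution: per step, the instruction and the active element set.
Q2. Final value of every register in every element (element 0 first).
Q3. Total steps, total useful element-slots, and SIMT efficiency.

step 0: r3 <- ((r3 + r3) // 5)       11111111
step 1: r0 <- ((r2 * r3) * r0)       11111111
step 2: r3 <- max(r0, min(element, 12)) 11111111
step 3: r3 <- (min(element, 5) * min(element, r2)) 11111111
step 4: r2 <- 7                      11111111
step 5: r2 <- ((r3 - r3) // 5)       11111111

Answer: 6 steps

r2: 0,0,0,0,0,0,0,0
r0: 0,0,0,0,0,0,0,0
r3: 0,1,0,-3,-8,-15,-20,-25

steps = 6; useful = 48; efficiency = 48/48 = 1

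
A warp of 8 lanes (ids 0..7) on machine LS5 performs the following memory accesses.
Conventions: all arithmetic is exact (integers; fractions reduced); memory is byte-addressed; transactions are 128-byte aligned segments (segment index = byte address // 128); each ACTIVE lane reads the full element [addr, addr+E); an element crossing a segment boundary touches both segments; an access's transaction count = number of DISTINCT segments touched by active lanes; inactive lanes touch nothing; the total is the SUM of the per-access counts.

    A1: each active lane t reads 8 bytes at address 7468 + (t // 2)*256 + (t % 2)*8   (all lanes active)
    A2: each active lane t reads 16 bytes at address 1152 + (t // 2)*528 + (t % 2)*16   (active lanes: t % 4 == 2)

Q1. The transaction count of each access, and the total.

A1: 4 transactions
A2: 2 transactions

Answer: 4,2; total 6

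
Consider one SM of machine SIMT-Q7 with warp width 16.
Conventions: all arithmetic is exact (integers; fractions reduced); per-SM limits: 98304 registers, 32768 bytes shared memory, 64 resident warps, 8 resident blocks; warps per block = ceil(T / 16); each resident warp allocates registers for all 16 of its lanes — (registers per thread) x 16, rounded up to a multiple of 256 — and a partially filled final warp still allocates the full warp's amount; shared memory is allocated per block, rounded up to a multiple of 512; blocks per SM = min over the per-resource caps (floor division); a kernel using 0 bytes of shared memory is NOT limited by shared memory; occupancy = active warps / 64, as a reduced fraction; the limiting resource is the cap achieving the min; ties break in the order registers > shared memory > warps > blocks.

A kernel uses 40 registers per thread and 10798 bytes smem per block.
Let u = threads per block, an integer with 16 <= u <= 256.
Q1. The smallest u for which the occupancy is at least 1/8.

Answer: u = 49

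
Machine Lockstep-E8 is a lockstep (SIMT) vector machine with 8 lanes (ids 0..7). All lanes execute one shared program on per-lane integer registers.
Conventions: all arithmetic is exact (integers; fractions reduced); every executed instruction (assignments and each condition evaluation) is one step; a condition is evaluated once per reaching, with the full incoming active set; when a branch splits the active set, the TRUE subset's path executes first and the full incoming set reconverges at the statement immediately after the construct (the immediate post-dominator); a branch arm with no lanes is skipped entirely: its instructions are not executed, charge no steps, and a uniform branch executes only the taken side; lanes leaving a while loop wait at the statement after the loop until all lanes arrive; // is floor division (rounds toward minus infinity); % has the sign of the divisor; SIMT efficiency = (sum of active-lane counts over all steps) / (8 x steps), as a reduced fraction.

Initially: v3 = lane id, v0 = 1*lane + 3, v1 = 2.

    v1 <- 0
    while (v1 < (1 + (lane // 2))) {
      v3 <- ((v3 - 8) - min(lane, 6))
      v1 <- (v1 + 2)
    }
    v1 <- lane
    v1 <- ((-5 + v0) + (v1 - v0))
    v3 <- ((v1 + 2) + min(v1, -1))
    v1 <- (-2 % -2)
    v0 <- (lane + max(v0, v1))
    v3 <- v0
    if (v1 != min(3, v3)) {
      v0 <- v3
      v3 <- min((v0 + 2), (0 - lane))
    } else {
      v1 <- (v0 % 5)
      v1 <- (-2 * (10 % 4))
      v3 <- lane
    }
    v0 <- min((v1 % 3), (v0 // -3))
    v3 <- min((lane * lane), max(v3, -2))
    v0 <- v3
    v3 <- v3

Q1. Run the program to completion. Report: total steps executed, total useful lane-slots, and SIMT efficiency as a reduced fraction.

Answer: 21 steps, 156 useful, 13/14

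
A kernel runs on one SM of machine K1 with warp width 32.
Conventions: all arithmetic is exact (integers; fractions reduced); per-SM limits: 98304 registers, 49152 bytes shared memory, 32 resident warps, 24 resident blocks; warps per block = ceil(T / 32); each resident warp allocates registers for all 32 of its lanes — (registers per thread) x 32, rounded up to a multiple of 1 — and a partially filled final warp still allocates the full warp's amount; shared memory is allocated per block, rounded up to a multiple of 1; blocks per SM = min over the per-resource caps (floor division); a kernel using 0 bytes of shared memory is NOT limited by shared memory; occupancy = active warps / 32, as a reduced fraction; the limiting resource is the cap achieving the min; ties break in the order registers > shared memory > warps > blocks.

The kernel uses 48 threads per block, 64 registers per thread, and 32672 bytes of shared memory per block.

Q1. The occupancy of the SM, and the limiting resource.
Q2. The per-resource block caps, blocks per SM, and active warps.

Answer: occupancy 1/16, limited by shared memory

registers: 24 blocks
shared memory: 1 block
warps: 16 blocks
blocks: 24 blocks

Answer: 1 block, 2 active warps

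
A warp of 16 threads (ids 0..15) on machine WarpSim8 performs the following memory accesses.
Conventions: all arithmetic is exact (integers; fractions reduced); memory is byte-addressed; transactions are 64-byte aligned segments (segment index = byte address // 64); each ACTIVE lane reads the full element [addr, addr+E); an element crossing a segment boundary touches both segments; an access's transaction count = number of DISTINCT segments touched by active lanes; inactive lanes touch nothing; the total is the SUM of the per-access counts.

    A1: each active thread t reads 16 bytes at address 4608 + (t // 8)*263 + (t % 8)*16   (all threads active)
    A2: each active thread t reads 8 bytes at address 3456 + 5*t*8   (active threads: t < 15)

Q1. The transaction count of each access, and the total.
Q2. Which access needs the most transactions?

A1: 5 transactions
A2: 9 transactions

Answer: 5,9; total 14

Answer: A2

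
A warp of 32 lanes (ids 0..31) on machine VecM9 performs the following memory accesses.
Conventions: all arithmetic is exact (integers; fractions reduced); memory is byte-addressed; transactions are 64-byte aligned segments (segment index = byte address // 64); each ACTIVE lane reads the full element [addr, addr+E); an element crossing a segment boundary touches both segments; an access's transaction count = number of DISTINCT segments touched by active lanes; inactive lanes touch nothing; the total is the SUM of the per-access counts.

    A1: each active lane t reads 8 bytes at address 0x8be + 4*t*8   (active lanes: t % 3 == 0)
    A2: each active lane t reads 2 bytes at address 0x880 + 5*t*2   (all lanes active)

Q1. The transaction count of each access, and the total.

A1: 17 transactions
A2: 5 transactions

Answer: 17,5; total 22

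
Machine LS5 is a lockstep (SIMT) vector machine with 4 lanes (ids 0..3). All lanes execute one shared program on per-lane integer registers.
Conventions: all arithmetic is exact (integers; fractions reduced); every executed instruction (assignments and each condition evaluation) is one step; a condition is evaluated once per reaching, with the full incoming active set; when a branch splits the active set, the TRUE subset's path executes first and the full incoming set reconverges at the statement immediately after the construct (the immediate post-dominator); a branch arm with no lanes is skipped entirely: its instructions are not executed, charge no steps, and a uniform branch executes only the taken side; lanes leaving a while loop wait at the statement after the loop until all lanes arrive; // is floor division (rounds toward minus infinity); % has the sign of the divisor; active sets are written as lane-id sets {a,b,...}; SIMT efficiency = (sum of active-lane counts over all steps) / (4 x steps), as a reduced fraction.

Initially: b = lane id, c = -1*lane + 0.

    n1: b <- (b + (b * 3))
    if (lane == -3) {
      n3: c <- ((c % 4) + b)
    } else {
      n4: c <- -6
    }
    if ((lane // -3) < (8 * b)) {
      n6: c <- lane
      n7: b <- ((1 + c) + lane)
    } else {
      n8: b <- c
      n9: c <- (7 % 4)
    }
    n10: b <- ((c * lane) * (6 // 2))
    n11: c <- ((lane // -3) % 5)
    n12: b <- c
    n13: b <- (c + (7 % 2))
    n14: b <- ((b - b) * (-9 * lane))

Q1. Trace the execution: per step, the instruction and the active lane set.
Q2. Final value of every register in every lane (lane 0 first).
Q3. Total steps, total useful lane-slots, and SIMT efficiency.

step 0: b <- (b + (b * 3))           {0,1,2,3}
step 1: eval (lane == -3)            {0,1,2,3}
step 2: c <- -6                      {0,1,2,3}
step 3: eval ((lane // -3) < (8 * b)) {0,1,2,3}
step 4: c <- lane                    {1,2,3}
step 5: b <- ((1 + c) + lane)        {1,2,3}
step 6: b <- c                       {0}
step 7: c <- (7 % 4)                 {0}
step 8: b <- ((c * lane) * (6 // 2)) {0,1,2,3}
step 9: c <- ((lane // -3) % 5)      {0,1,2,3}
step 10: b <- c                       {0,1,2,3}
step 11: b <- (c + (7 % 2))           {0,1,2,3}
step 12: b <- ((b - b) * (-9 * lane)) {0,1,2,3}

Answer: 13 steps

b: 0,0,0,0
c: 0,4,4,4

steps = 13; useful = 44; efficiency = 44/52 = 11/13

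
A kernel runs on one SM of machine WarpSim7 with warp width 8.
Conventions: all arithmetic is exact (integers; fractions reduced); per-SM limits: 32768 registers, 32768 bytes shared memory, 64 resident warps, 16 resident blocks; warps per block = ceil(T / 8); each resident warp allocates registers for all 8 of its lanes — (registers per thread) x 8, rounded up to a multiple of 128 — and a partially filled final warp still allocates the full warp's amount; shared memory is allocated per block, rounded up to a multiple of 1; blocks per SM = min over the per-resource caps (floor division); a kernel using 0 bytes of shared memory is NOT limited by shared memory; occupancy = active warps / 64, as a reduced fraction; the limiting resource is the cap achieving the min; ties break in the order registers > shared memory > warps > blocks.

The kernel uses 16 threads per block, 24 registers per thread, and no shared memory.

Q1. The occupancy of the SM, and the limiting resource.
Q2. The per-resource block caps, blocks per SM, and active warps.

Answer: occupancy 1/2, limited by blocks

registers: 64 blocks
shared memory: no limit (kernel uses none)
warps: 32 blocks
blocks: 16 blocks

Answer: 16 blocks, 32 active warps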